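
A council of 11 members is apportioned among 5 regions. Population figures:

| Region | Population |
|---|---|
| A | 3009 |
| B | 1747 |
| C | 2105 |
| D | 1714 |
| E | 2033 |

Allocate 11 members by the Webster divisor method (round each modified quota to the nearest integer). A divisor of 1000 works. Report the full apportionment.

A 3, B 2, C 2, D 2, E 2

With modified divisor 1000: modified quotas A 3.009, B 1.747, C 2.105, D 1.714, E 2.033.
Rounding to the nearest integer: A 3, B 2, C 2, D 2, E 2 (total 11).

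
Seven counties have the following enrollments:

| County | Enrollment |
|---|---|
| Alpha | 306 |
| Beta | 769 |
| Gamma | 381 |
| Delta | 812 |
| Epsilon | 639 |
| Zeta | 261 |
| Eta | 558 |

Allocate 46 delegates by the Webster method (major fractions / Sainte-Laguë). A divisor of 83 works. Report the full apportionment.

Alpha 4, Beta 9, Gamma 5, Delta 10, Epsilon 8, Zeta 3, Eta 7

With modified divisor 83: modified quotas Alpha 3.687, Beta 9.265, Gamma 4.590, Delta 9.783, Epsilon 7.699, Zeta 3.145, Eta 6.723.
Rounding to the nearest integer: Alpha 4, Beta 9, Gamma 5, Delta 10, Epsilon 8, Zeta 3, Eta 7 (total 46).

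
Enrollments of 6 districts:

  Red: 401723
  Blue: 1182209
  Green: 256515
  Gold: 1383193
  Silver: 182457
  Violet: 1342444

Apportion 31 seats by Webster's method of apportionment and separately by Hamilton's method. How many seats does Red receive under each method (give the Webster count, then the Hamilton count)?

Webster: Red 3, Blue 7, Green 2, Gold 9, Silver 1, Violet 9.
Hamilton: Red 2, Blue 8, Green 2, Gold 9, Silver 1, Violet 9.
Red gets 3 under Webster and 2 under Hamilton.

3 and 2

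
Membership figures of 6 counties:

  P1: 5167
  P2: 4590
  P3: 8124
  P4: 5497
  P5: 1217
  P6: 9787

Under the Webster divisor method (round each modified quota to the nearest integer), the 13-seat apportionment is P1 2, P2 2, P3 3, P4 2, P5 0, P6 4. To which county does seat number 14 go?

P5

Priority for the next seat is population ÷ (current seats + 0.5).
Priorities: P1 2066.800, P2 1836.000, P3 2321.143, P4 2198.800, P5 2434.000, P6 2174.889.
Highest priority: P5.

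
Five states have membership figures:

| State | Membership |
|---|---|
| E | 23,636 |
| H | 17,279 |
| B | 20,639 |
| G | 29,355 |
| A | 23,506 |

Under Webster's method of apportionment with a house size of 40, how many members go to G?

Standard divisor 114415/40 ≈ 2860.375; standard quotas: E 8.263, H 6.041, B 7.215, G 10.263, A 8.218.
Rounding to the nearest integer gives 8, 6, 7, 10, 8 = 39 seats, so the divisor must be adjusted.
With modified divisor 2790: modified quotas E 8.472, H 6.193, B 7.397, G 10.522, A 8.425.
Rounding to the nearest integer: E 8, H 6, B 7, G 11, A 8 (total 40).
G receives 11.

11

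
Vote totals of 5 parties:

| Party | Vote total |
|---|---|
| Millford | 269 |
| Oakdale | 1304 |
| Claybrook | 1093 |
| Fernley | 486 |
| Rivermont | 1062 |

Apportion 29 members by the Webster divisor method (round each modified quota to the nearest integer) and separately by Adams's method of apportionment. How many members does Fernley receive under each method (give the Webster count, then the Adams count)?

3 and 4

Webster: Millford 2, Oakdale 9, Claybrook 8, Fernley 3, Rivermont 7.
Adams: Millford 2, Oakdale 9, Claybrook 7, Fernley 4, Rivermont 7.
Fernley gets 3 under Webster and 4 under Adams.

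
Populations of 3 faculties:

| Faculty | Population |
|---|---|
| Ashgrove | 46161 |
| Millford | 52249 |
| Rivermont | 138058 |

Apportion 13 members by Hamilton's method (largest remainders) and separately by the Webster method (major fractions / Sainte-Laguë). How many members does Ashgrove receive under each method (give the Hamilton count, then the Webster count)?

2 and 3

Hamilton: Ashgrove 2, Millford 3, Rivermont 8.
Webster: Ashgrove 3, Millford 3, Rivermont 7.
Ashgrove gets 2 under Hamilton and 3 under Webster.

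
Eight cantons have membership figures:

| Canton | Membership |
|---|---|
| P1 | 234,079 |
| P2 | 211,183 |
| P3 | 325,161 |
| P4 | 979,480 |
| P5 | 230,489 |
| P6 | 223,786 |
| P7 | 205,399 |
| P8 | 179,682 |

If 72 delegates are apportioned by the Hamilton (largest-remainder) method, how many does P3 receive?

Standard divisor: 2589259 ÷ 72 ≈ 35961.931.
Standard quotas: P1 6.5091, P2 5.8724, P3 9.0418, P4 27.2366, P5 6.4092, P6 6.2229, P7 5.7116, P8 4.9965.
Lower quotas: P1 6, P2 5, P3 9, P4 27, P5 6, P6 6, P7 5, P8 4 (sum 68, leaving 4 seats).
Remainders in descending order: P8 0.9965, P2 0.8724, P7 0.7116, P1 0.5091, P5 0.4092, P4 0.2366, P6 0.2229, P3 0.0418.
The surplus seats go to P8, P2, P7, P1.
P3 receives 9.

9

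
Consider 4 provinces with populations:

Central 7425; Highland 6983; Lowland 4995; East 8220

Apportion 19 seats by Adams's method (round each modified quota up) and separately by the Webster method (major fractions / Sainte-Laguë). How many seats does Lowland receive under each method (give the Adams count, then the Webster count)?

Adams: Central 5, Highland 5, Lowland 4, East 5.
Webster: Central 5, Highland 5, Lowland 3, East 6.
Lowland gets 4 under Adams and 3 under Webster.

4 and 3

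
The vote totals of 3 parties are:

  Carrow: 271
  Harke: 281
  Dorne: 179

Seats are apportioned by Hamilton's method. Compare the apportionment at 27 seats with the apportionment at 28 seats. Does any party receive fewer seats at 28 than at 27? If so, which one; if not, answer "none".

At 27 seats: Carrow 10, Harke 10, Dorne 7.
At 28 seats: Carrow 10, Harke 11, Dorne 7.
No party's allocation decreased.

none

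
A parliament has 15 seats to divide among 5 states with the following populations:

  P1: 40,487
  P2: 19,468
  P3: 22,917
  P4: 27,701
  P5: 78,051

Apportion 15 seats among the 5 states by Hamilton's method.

P1 3, P2 2, P3 2, P4 2, P5 6

The standard divisor is 188624/15 ≈ 12574.933.
Standard quotas: P1 3.2197, P2 1.5482, P3 1.8224, P4 2.2029, P5 6.2069.
Lower quotas: P1 3, P2 1, P3 1, P4 2, P5 6 (sum 13, leaving 2 seats).
Remainders in descending order: P3 0.8224, P2 0.5482, P1 0.2197, P5 0.2069, P4 0.2029.
Largest remainders: P3, P2 receive the extra seats.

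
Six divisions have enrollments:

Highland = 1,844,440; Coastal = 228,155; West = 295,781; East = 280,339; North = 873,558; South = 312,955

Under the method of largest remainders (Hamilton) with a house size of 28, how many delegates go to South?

Standard divisor: 3835228 ÷ 28 ≈ 136972.429.
Standard quotas: Highland 13.4658, Coastal 1.6657, West 2.1594, East 2.0467, North 6.3776, South 2.2848.
Lower quotas: Highland 13, Coastal 1, West 2, East 2, North 6, South 2 (sum 26, leaving 2 seats).
Remainders in descending order: Coastal 0.6657, Highland 0.4658, North 0.3776, South 0.2848, West 0.1594, East 0.0467.
Largest remainders: Coastal, Highland receive the extra seats.
South receives 2.

2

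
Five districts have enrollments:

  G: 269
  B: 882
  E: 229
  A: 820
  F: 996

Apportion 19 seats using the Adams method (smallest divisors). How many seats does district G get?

Standard divisor 3196/19 ≈ 168.211; standard quotas: G 1.599, B 5.243, E 1.361, A 4.875, F 5.921.
Rounding up gives 2, 6, 2, 5, 6 = 21 seats, so the divisor must be adjusted.
With modified divisor 202: modified quotas G 1.332, B 4.366, E 1.134, A 4.059, F 4.931.
Rounding up: G 2, B 5, E 2, A 5, F 5 (total 19).
G receives 2.

2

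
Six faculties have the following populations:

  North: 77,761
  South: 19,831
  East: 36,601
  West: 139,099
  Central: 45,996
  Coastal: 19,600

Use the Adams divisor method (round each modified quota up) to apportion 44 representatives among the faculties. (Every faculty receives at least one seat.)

Standard divisor 338888/44 ≈ 7702; standard quotas: North 10.096, South 2.575, East 4.752, West 18.060, Central 5.972, Coastal 2.545.
Rounding up gives 11, 3, 5, 19, 6, 3 = 47 seats, so the divisor must be adjusted.
With modified divisor 8400: modified quotas North 9.257, South 2.361, East 4.357, West 16.559, Central 5.476, Coastal 2.333.
Rounding up: North 10, South 3, East 5, West 17, Central 6, Coastal 3 (total 44).

North: 10, South: 3, East: 5, West: 17, Central: 6, Coastal: 3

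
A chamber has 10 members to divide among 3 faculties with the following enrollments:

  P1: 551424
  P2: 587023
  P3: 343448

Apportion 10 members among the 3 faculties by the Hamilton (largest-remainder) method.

Total 1481895; standard divisor 1481895/10 ≈ 148189.5.
Standard quotas: P1 3.7211, P2 3.9613, P3 2.3176.
Lower quotas: P1 3, P2 3, P3 2 (sum 8, leaving 2 seats).
Remainders in descending order: P2 0.9613, P1 0.7211, P3 0.3176.
Largest remainders: P2, P1 receive the extra seats.

P1 4; P2 4; P3 2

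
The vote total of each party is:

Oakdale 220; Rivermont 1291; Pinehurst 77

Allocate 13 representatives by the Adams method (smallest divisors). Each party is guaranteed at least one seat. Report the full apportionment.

Oakdale 2, Rivermont 10, Pinehurst 1

Standard divisor 1588/13 ≈ 122.154; standard quotas: Oakdale 1.801, Rivermont 10.569, Pinehurst 0.630.
Rounding up gives 2, 11, 1 = 14 seats, so the divisor must be adjusted.
With modified divisor 140: modified quotas Oakdale 1.571, Rivermont 9.221, Pinehurst 0.550.
Rounding up: Oakdale 2, Rivermont 10, Pinehurst 1 (total 13).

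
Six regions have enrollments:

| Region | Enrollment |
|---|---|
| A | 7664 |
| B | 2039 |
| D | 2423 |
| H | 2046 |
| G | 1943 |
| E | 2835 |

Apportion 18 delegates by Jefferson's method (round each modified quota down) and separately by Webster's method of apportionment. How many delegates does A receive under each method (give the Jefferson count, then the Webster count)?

Jefferson: A 8, B 2, D 2, H 2, G 2, E 2.
Webster: A 7, B 2, D 2, H 2, G 2, E 3.
A gets 8 under Jefferson and 7 under Webster.

8 and 7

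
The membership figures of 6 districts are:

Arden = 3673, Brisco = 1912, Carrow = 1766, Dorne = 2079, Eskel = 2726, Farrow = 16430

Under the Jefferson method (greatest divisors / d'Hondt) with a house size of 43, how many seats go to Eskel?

4

Standard divisor 28586/43 ≈ 664.791; standard quotas: Arden 5.525, Brisco 2.876, Carrow 2.656, Dorne 3.127, Eskel 4.101, Farrow 24.715.
Rounding down gives 5, 2, 2, 3, 4, 24 = 40 seats, so the divisor must be adjusted.
With modified divisor 620: modified quotas Arden 5.924, Brisco 3.084, Carrow 2.848, Dorne 3.353, Eskel 4.397, Farrow 26.500.
Rounding down: Arden 5, Brisco 3, Carrow 2, Dorne 3, Eskel 4, Farrow 26 (total 43).
Eskel receives 4.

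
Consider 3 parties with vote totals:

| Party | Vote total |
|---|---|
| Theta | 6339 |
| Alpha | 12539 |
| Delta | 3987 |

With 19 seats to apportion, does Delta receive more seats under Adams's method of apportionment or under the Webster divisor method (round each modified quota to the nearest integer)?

Adams

Adams: Theta 5, Alpha 10, Delta 4.
Webster: Theta 5, Alpha 11, Delta 3.
Delta gets 4 under Adams and 3 under Webster.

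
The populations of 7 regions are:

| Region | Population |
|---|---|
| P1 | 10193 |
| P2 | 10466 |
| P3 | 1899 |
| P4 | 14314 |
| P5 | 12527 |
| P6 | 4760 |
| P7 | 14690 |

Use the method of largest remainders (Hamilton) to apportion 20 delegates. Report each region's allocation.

P1: 3, P2: 3, P3: 1, P4: 4, P5: 4, P6: 1, P7: 4

Total 68849; standard divisor 68849/20 ≈ 3442.45.
Standard quotas: P1 2.9610, P2 3.0403, P3 0.5516, P4 4.1581, P5 3.6390, P6 1.3827, P7 4.2673.
Lower quotas: P1 2, P2 3, P3 0, P4 4, P5 3, P6 1, P7 4 (sum 17, leaving 3 seats).
Remainders in descending order: P1 0.9610, P5 0.6390, P3 0.5516, P6 0.3827, P7 0.2673, P4 0.1581, P2 0.0403.
The surplus seats go to P1, P5, P3.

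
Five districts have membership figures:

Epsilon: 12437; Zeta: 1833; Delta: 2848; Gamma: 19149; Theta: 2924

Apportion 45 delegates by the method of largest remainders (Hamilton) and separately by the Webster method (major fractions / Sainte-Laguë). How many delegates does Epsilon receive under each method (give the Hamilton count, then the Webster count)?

14 and 15

Hamilton: Epsilon 14, Zeta 2, Delta 3, Gamma 22, Theta 4.
Webster: Epsilon 15, Zeta 2, Delta 3, Gamma 22, Theta 3.
Epsilon gets 14 under Hamilton and 15 under Webster.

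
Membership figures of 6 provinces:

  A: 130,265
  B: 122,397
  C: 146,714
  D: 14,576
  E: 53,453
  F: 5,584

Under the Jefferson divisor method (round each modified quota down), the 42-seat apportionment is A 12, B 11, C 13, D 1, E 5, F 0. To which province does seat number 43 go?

Priority for the next seat is population ÷ (current seats + 1).
Priorities: A 10020.385, B 10199.750, C 10479.571, D 7288.000, E 8908.833, F 5584.000.
Highest priority: C.

C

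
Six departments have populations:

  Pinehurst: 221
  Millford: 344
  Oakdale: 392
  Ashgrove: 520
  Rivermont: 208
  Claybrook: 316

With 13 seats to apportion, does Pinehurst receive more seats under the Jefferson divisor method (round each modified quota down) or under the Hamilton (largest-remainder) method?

Jefferson: Pinehurst 1, Millford 2, Oakdale 3, Ashgrove 4, Rivermont 1, Claybrook 2.
Hamilton: Pinehurst 2, Millford 2, Oakdale 3, Ashgrove 3, Rivermont 1, Claybrook 2.
Pinehurst gets 1 under Jefferson and 2 under Hamilton.

Hamilton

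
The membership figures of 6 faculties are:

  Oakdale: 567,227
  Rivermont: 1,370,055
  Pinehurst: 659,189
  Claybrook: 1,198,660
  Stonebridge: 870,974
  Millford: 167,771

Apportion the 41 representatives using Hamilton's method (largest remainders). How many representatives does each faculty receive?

Oakdale=5, Rivermont=12, Pinehurst=6, Claybrook=10, Stonebridge=7, Millford=1

Total 4833876; standard divisor 4833876/41 ≈ 117899.415.
Standard quotas: Oakdale 4.8111, Rivermont 11.6205, Pinehurst 5.5911, Claybrook 10.1668, Stonebridge 7.3874, Millford 1.4230.
Lower quotas: Oakdale 4, Rivermont 11, Pinehurst 5, Claybrook 10, Stonebridge 7, Millford 1 (sum 38, leaving 3 seats).
Remainders in descending order: Oakdale 0.8111, Rivermont 0.6205, Pinehurst 0.5911, Millford 0.4230, Stonebridge 0.3874, Claybrook 0.1668.
The surplus seats go to Oakdale, Rivermont, Pinehurst.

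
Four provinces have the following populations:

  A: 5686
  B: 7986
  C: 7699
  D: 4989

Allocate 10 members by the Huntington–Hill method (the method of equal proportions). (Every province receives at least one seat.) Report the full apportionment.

With divisor 2732: modified quotas A 2.081, B 2.923, C 2.818, D 1.826.
Geometric-mean thresholds: A √(2·3)=2.449, B √(2·3)=2.449, C √(2·3)=2.449, D √(1·2)=1.414.
Each quota rounded against its threshold gives A 2, B 3, C 3, D 2 (total 10).

A=2, B=3, C=3, D=2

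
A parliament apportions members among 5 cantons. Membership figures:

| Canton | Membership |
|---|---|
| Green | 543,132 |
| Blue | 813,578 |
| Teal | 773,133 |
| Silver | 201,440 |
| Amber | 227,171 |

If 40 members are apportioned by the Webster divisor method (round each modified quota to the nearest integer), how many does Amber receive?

Standard divisor 2558454/40 ≈ 63961.35; standard quotas: Green 8.492, Blue 12.720, Teal 12.088, Silver 3.149, Amber 3.552.
Rounding to the nearest integer gives Green 8, Blue 13, Teal 12, Silver 3, Amber 4 — total 40, matching the house size, so no adjustment is needed.
Amber receives 4.

4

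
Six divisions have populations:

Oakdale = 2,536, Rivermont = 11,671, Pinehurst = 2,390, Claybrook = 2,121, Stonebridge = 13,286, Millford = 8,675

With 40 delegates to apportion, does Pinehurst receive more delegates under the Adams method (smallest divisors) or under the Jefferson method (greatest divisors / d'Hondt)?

Adams: Oakdale 3, Rivermont 11, Pinehurst 3, Claybrook 2, Stonebridge 13, Millford 8.
Jefferson: Oakdale 2, Rivermont 12, Pinehurst 2, Claybrook 2, Stonebridge 13, Millford 9.
Pinehurst gets 3 under Adams and 2 under Jefferson.

Adams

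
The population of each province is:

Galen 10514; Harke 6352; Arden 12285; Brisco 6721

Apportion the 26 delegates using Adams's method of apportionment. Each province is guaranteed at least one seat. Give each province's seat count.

Standard divisor 35872/26 ≈ 1379.692; standard quotas: Galen 7.621, Harke 4.604, Arden 8.904, Brisco 4.871.
Rounding up gives 8, 5, 9, 5 = 27 seats, so the divisor must be adjusted.
With modified divisor 1520: modified quotas Galen 6.917, Harke 4.179, Arden 8.082, Brisco 4.422.
Rounding up: Galen 7, Harke 5, Arden 9, Brisco 5 (total 26).

Galen 7, Harke 5, Arden 9, Brisco 5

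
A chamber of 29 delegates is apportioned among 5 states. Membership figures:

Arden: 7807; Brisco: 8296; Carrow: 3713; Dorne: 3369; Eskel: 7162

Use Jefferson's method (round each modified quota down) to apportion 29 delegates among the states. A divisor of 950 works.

Arden: 8, Brisco: 8, Carrow: 3, Dorne: 3, Eskel: 7

With modified divisor 950: modified quotas Arden 8.218, Brisco 8.733, Carrow 3.908, Dorne 3.546, Eskel 7.539.
Rounding down: Arden 8, Brisco 8, Carrow 3, Dorne 3, Eskel 7 (total 29).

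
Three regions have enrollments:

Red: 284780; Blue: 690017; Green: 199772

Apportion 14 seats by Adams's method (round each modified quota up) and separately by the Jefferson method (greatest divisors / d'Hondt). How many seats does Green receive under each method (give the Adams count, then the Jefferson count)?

3 and 2

Adams: Red 3, Blue 8, Green 3.
Jefferson: Red 3, Blue 9, Green 2.
Green gets 3 under Adams and 2 under Jefferson.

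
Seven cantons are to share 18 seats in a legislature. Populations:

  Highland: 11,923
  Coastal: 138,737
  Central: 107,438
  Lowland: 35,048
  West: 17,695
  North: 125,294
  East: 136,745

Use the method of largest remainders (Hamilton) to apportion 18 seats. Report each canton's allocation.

Highland 0, Coastal 4, Central 4, Lowland 1, West 1, North 4, East 4

The standard divisor is 572880/18 ≈ 31826.667.
Standard quotas: Highland 0.3746, Coastal 4.3591, Central 3.3757, Lowland 1.1012, West 0.5560, North 3.9368, East 4.2966.
Lower quotas: Highland 0, Coastal 4, Central 3, Lowland 1, West 0, North 3, East 4 (sum 15, leaving 3 seats).
Remainders in descending order: North 0.9368, West 0.5560, Central 0.3757, Highland 0.3746, Coastal 0.3591, East 0.2966, Lowland 0.1012.
The surplus seats go to North, West, Central.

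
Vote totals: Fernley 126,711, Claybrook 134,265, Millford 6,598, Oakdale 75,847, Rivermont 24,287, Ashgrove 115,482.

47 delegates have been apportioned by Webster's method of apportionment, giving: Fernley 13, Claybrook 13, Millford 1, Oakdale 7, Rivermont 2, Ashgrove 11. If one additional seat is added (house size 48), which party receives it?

Oakdale

Priority for the next seat is population ÷ (current seats + 0.5).
Priorities: Fernley 9386.000, Claybrook 9945.556, Millford 4398.667, Oakdale 10112.933, Rivermont 9714.800, Ashgrove 10041.913.
Highest priority: Oakdale.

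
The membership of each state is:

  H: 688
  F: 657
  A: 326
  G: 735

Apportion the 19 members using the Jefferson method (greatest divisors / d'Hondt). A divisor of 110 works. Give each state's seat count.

With modified divisor 110: modified quotas H 6.255, F 5.973, A 2.964, G 6.682.
Rounding down: H 6, F 5, A 2, G 6 (total 19).

H 6, F 5, A 2, G 6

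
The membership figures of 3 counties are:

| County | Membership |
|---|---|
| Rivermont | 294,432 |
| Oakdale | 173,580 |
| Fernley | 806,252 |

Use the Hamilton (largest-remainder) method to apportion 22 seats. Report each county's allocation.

Rivermont=5, Oakdale=3, Fernley=14

Total 1274264; standard divisor 1274264/22 ≈ 57921.091.
Standard quotas: Rivermont 5.0833, Oakdale 2.9968, Fernley 13.9198.
Lower quotas: Rivermont 5, Oakdale 2, Fernley 13 (sum 20, leaving 2 seats).
Remainders in descending order: Oakdale 0.9968, Fernley 0.9198, Rivermont 0.0833.
Largest remainders: Oakdale, Fernley receive the extra seats.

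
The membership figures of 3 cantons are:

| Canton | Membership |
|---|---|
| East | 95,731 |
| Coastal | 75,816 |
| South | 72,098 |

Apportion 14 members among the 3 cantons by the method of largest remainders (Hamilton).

Standard divisor: 243645 ÷ 14 ≈ 17403.214.
Standard quotas: East 5.5008, Coastal 4.3564, South 4.1428.
Lower quotas: East 5, Coastal 4, South 4 (sum 13, leaving 1 seat).
Remainders in descending order: East 0.5008, Coastal 0.3564, South 0.1428.
The surplus seat goes to East.

East 6; Coastal 4; South 4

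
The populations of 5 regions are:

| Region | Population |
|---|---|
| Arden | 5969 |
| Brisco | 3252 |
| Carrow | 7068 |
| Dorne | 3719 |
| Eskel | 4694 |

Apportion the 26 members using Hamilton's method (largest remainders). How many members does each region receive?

Total 24702; standard divisor 24702/26 ≈ 950.077.
Standard quotas: Arden 6.2826, Brisco 3.4229, Carrow 7.4394, Dorne 3.9144, Eskel 4.9407.
Lower quotas: Arden 6, Brisco 3, Carrow 7, Dorne 3, Eskel 4 (sum 23, leaving 3 seats).
Remainders in descending order: Eskel 0.9407, Dorne 0.9144, Carrow 0.4394, Brisco 0.4229, Arden 0.2826.
Largest remainders: Eskel, Dorne, Carrow receive the extra seats.

Arden 6; Brisco 3; Carrow 8; Dorne 4; Eskel 5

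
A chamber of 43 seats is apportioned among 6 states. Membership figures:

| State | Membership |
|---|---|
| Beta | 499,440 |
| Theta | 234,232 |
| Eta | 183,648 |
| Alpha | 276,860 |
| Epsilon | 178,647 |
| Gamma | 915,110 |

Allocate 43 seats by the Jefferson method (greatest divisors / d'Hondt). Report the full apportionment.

Standard divisor 2287937/43 ≈ 53207.837; standard quotas: Beta 9.387, Theta 4.402, Eta 3.452, Alpha 5.203, Epsilon 3.358, Gamma 17.199.
Rounding down gives 9, 4, 3, 5, 3, 17 = 41 seats, so the divisor must be adjusted.
With modified divisor 49100: modified quotas Beta 10.172, Theta 4.771, Eta 3.740, Alpha 5.639, Epsilon 3.638, Gamma 18.638.
Rounding down: Beta 10, Theta 4, Eta 3, Alpha 5, Epsilon 3, Gamma 18 (total 43).

Beta=10, Theta=4, Eta=3, Alpha=5, Epsilon=3, Gamma=18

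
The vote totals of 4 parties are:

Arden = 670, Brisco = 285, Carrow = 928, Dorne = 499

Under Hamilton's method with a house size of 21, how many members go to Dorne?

4

Total 2382; standard divisor 2382/21 ≈ 113.429.
Standard quotas: Arden 5.907, Brisco 2.513, Carrow 8.181, Dorne 4.399.
Lower quotas: Arden 5, Brisco 2, Carrow 8, Dorne 4 (sum 19, leaving 2 seats).
Remainders in descending order: Arden 0.907, Brisco 0.513, Dorne 0.399, Carrow 0.181.
The surplus seats go to Arden, Brisco.
Dorne receives 4.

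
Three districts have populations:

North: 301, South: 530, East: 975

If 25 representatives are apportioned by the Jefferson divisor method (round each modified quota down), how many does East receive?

Standard divisor 1806/25 ≈ 72.24; standard quotas: North 4.167, South 7.337, East 13.497.
Rounding down gives 4, 7, 13 = 24 seats, so the divisor must be adjusted.
With modified divisor 68: modified quotas North 4.426, South 7.794, East 14.338.
Rounding down: North 4, South 7, East 14 (total 25).
East receives 14.

14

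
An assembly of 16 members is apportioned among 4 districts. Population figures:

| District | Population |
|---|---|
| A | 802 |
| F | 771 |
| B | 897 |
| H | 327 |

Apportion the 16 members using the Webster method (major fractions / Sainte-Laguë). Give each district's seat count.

Standard divisor 2797/16 ≈ 174.812; standard quotas: A 4.588, F 4.410, B 5.131, H 1.871.
Rounding to the nearest integer gives A 5, F 4, B 5, H 2 — total 16, matching the house size, so no adjustment is needed.

A 5, F 4, B 5, H 2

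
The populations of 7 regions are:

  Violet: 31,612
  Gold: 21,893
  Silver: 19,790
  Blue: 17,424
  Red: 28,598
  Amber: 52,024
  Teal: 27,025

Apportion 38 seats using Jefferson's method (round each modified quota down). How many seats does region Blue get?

3

Standard divisor 198366/38 ≈ 5220.158; standard quotas: Violet 6.056, Gold 4.194, Silver 3.791, Blue 3.338, Red 5.478, Amber 9.966, Teal 5.177.
Rounding down gives 6, 4, 3, 3, 5, 9, 5 = 35 seats, so the divisor must be adjusted.
With modified divisor 4750: modified quotas Violet 6.655, Gold 4.609, Silver 4.166, Blue 3.668, Red 6.021, Amber 10.952, Teal 5.689.
Rounding down: Violet 6, Gold 4, Silver 4, Blue 3, Red 6, Amber 10, Teal 5 (total 38).
Blue receives 3.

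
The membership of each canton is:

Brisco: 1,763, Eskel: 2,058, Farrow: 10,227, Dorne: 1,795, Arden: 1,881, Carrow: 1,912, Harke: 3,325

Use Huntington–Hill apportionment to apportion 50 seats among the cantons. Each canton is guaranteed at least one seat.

Brisco 4; Eskel 5; Farrow 22; Dorne 4; Arden 4; Carrow 4; Harke 7

With divisor 457: modified quotas Brisco 3.858, Eskel 4.503, Farrow 22.379, Dorne 3.928, Arden 4.116, Carrow 4.184, Harke 7.276.
Geometric-mean thresholds: Brisco √(3·4)=3.464, Eskel √(4·5)=4.472, Farrow √(22·23)=22.494, Dorne √(3·4)=3.464, Arden √(4·5)=4.472, Carrow √(4·5)=4.472, Harke √(7·8)=7.483.
Each quota rounded against its threshold gives Brisco 4, Eskel 5, Farrow 22, Dorne 4, Arden 4, Carrow 4, Harke 7 (total 50).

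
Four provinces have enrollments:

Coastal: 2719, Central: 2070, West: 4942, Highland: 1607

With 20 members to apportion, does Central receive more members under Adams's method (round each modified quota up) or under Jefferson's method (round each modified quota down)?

Adams: Coastal 5, Central 4, West 8, Highland 3.
Jefferson: Coastal 5, Central 3, West 9, Highland 3.
Central gets 4 under Adams and 3 under Jefferson.

Adams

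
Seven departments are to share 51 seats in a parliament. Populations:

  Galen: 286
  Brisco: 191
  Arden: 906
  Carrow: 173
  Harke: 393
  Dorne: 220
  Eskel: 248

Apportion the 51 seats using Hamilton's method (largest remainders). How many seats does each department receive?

Galen 6; Brisco 4; Arden 19; Carrow 4; Harke 8; Dorne 5; Eskel 5

Standard divisor: 2417 ÷ 51 ≈ 47.392.
Standard quotas: Galen 6.035, Brisco 4.030, Arden 19.117, Carrow 3.650, Harke 8.293, Dorne 4.642, Eskel 5.233.
Lower quotas: Galen 6, Brisco 4, Arden 19, Carrow 3, Harke 8, Dorne 4, Eskel 5 (sum 49, leaving 2 seats).
Remainders in descending order: Carrow 0.650, Dorne 0.642, Harke 0.293, Eskel 0.233, Arden 0.117, Galen 0.035, Brisco 0.030.
Largest remainders: Carrow, Dorne receive the extra seats.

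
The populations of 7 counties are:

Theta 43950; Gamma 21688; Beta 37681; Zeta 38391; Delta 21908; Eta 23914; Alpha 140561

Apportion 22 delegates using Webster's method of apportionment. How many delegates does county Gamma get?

Standard divisor 328093/22 ≈ 14913.318; standard quotas: Theta 2.947, Gamma 1.454, Beta 2.527, Zeta 2.574, Delta 1.469, Eta 1.604, Alpha 9.425.
Rounding to the nearest integer gives Theta 3, Gamma 1, Beta 3, Zeta 3, Delta 1, Eta 2, Alpha 9 — total 22, matching the house size, so no adjustment is needed.
Gamma receives 1.

1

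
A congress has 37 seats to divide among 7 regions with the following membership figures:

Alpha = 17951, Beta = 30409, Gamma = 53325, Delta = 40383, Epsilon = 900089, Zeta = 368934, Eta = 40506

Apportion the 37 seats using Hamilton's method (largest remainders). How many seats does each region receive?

Alpha=1, Beta=1, Gamma=1, Delta=1, Epsilon=23, Zeta=9, Eta=1

Total 1451597; standard divisor 1451597/37 ≈ 39232.351.
Standard quotas: Alpha 0.4576, Beta 0.7751, Gamma 1.3592, Delta 1.0293, Epsilon 22.9425, Zeta 9.4038, Eta 1.0325.
Lower quotas: Alpha 0, Beta 0, Gamma 1, Delta 1, Epsilon 22, Zeta 9, Eta 1 (sum 34, leaving 3 seats).
Remainders in descending order: Epsilon 0.9425, Beta 0.7751, Alpha 0.4576, Zeta 0.4038, Gamma 0.3592, Eta 0.0325, Delta 0.0293.
The surplus seats go to Epsilon, Beta, Alpha.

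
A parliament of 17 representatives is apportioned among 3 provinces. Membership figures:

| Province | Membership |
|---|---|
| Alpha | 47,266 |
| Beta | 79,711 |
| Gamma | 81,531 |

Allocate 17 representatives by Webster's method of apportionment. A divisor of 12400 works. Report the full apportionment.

With modified divisor 12400: modified quotas Alpha 3.812, Beta 6.428, Gamma 6.575.
Rounding to the nearest integer: Alpha 4, Beta 6, Gamma 7 (total 17).

Alpha=4, Beta=6, Gamma=7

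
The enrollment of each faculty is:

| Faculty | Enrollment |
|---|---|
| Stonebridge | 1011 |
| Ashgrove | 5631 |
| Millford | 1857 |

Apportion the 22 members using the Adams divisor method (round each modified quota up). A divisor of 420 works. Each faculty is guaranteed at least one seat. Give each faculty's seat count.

Stonebridge 3, Ashgrove 14, Millford 5

With modified divisor 420: modified quotas Stonebridge 2.407, Ashgrove 13.407, Millford 4.421.
Rounding up: Stonebridge 3, Ashgrove 14, Millford 5 (total 22).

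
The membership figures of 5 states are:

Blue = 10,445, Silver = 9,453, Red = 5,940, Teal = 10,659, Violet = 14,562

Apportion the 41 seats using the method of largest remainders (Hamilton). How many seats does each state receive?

Blue 8; Silver 8; Red 5; Teal 8; Violet 12

Standard divisor: 51059 ÷ 41 ≈ 1245.341.
Standard quotas: Blue 8.3873, Silver 7.5907, Red 4.7698, Teal 8.5591, Violet 11.6932.
Lower quotas: Blue 8, Silver 7, Red 4, Teal 8, Violet 11 (sum 38, leaving 3 seats).
Remainders in descending order: Red 0.7698, Violet 0.6932, Silver 0.5907, Teal 0.5591, Blue 0.3873.
Largest remainders: Red, Violet, Silver receive the extra seats.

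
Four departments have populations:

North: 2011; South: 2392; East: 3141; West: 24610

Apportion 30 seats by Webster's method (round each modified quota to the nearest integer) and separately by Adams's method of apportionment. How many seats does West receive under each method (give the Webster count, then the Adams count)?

Webster: North 2, South 2, East 3, West 23.
Adams: North 2, South 3, East 3, West 22.
West gets 23 under Webster and 22 under Adams.

23 and 22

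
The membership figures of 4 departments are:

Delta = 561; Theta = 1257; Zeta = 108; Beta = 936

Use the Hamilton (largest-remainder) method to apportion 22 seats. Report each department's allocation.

Delta 4; Theta 10; Zeta 1; Beta 7

Total 2862; standard divisor 2862/22 ≈ 130.091.
Standard quotas: Delta 4.312, Theta 9.662, Zeta 0.830, Beta 7.195.
Lower quotas: Delta 4, Theta 9, Zeta 0, Beta 7 (sum 20, leaving 2 seats).
Remainders in descending order: Zeta 0.830, Theta 0.662, Delta 0.312, Beta 0.195.
The surplus seats go to Zeta, Theta.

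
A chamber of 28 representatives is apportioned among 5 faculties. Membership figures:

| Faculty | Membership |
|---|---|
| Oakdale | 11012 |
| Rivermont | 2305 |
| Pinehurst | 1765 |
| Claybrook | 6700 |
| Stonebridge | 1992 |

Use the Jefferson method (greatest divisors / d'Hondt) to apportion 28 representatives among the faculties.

Standard divisor 23774/28 ≈ 849.071; standard quotas: Oakdale 12.969, Rivermont 2.715, Pinehurst 2.079, Claybrook 7.891, Stonebridge 2.346.
Rounding down gives 12, 2, 2, 7, 2 = 25 seats, so the divisor must be adjusted.
With modified divisor 780: modified quotas Oakdale 14.118, Rivermont 2.955, Pinehurst 2.263, Claybrook 8.590, Stonebridge 2.554.
Rounding down: Oakdale 14, Rivermont 2, Pinehurst 2, Claybrook 8, Stonebridge 2 (total 28).

Oakdale 14, Rivermont 2, Pinehurst 2, Claybrook 8, Stonebridge 2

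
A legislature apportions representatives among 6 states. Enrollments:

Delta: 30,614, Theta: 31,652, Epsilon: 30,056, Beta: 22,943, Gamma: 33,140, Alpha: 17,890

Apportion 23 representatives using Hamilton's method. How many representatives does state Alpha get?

3

The standard divisor is 166295/23 ≈ 7230.217.
Standard quotas: Delta 4.2342, Theta 4.3777, Epsilon 4.1570, Beta 3.1732, Gamma 4.5835, Alpha 2.4743.
Lower quotas: Delta 4, Theta 4, Epsilon 4, Beta 3, Gamma 4, Alpha 2 (sum 21, leaving 2 seats).
Remainders in descending order: Gamma 0.5835, Alpha 0.4743, Theta 0.3777, Delta 0.2342, Beta 0.1732, Epsilon 0.1570.
The surplus seats go to Gamma, Alpha.
Alpha receives 3.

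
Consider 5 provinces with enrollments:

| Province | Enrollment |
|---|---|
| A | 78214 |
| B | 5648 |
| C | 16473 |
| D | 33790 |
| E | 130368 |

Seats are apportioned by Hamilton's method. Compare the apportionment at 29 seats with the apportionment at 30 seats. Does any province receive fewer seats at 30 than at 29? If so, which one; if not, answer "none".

B

At 29 seats: A 8, B 1, C 2, D 4, E 14.
At 30 seats: A 9, B 0, C 2, D 4, E 15.
B drops from 1 to 0.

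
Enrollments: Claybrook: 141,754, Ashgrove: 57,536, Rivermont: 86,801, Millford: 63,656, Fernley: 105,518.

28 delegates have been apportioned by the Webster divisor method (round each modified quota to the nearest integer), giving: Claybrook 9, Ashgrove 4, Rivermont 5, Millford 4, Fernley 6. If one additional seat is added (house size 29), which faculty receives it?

Priority for the next seat is population ÷ (current seats + 0.5).
Priorities: Claybrook 14921.474, Ashgrove 12785.778, Rivermont 15782.000, Millford 14145.778, Fernley 16233.538.
Highest priority: Fernley.

Fernley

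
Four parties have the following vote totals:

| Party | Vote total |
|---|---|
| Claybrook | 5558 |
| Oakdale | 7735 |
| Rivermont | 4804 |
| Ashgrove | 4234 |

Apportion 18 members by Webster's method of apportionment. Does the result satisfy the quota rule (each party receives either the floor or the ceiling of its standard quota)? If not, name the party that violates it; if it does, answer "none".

none

Standard quotas: Claybrook 4.480, Oakdale 6.235, Rivermont 3.872, Ashgrove 3.413.
Webster allocation: Claybrook 5, Oakdale 6, Rivermont 4, Ashgrove 3.
Every allocation lies between the lower and upper quota.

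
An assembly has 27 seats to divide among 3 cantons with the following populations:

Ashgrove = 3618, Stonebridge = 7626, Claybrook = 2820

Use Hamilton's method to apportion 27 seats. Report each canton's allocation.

The standard divisor is 14064/27 ≈ 520.889.
Standard quotas: Ashgrove 6.9458, Stonebridge 14.6404, Claybrook 5.4138.
Lower quotas: Ashgrove 6, Stonebridge 14, Claybrook 5 (sum 25, leaving 2 seats).
Remainders in descending order: Ashgrove 0.9458, Stonebridge 0.6404, Claybrook 0.4138.
The surplus seats go to Ashgrove, Stonebridge.

Ashgrove 7, Stonebridge 15, Claybrook 5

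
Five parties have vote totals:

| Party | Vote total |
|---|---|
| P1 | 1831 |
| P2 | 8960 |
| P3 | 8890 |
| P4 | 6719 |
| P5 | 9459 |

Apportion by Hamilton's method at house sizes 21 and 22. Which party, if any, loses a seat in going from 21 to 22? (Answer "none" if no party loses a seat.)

At 21 seats: P1 1, P2 5, P3 5, P4 4, P5 6.
At 22 seats: P1 1, P2 6, P3 5, P4 4, P5 6.
No party's allocation decreased.

none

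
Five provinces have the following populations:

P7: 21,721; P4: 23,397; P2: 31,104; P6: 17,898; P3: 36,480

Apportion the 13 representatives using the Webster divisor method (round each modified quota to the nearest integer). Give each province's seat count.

P7=2, P4=2, P2=3, P6=2, P3=4

Standard divisor 130600/13 ≈ 10046.154; standard quotas: P7 2.162, P4 2.329, P2 3.096, P6 1.782, P3 3.631.
Rounding to the nearest integer gives P7 2, P4 2, P2 3, P6 2, P3 4 — total 13, matching the house size, so no adjustment is needed.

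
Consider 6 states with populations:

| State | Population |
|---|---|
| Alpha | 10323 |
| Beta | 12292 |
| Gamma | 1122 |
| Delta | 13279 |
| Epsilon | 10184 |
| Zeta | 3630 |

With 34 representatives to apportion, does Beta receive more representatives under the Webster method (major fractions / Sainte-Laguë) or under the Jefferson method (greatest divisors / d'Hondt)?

Webster: Alpha 7, Beta 8, Gamma 1, Delta 9, Epsilon 7, Zeta 2.
Jefferson: Alpha 7, Beta 9, Gamma 0, Delta 9, Epsilon 7, Zeta 2.
Beta gets 8 under Webster and 9 under Jefferson.

Jefferson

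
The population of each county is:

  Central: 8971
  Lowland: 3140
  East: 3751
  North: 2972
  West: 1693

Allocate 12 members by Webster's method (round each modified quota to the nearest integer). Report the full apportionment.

Central 5, Lowland 2, East 2, North 2, West 1

Standard divisor 20527/12 ≈ 1710.583; standard quotas: Central 5.244, Lowland 1.836, East 2.193, North 1.737, West 0.990.
Rounding to the nearest integer gives Central 5, Lowland 2, East 2, North 2, West 1 — total 12, matching the house size, so no adjustment is needed.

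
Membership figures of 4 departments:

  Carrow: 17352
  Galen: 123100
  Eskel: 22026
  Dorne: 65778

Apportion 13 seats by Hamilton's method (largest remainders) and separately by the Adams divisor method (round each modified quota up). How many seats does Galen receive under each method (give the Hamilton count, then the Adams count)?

Hamilton: Carrow 1, Galen 7, Eskel 1, Dorne 4.
Adams: Carrow 1, Galen 6, Eskel 2, Dorne 4.
Galen gets 7 under Hamilton and 6 under Adams.

7 and 6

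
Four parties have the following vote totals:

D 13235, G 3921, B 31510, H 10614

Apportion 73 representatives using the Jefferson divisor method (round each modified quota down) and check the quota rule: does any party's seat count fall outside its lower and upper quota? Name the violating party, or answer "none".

B

Standard quotas: D 16.298, G 4.828, B 38.803, H 13.071.
Jefferson allocation: D 16, G 4, B 40, H 13.
B has quota 38.803 (lower 38, upper 39) but receives 40 — outside the quota interval.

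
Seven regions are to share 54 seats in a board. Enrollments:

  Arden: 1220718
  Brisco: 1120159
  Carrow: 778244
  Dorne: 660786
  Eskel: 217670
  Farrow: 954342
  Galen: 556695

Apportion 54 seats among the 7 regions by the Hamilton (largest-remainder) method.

Standard divisor: 5508614 ÷ 54 ≈ 102011.37.
Standard quotas: Arden 11.9665, Brisco 10.9807, Carrow 7.6290, Dorne 6.4776, Eskel 2.1338, Farrow 9.3553, Galen 5.4572.
Lower quotas: Arden 11, Brisco 10, Carrow 7, Dorne 6, Eskel 2, Farrow 9, Galen 5 (sum 50, leaving 4 seats).
Remainders in descending order: Brisco 0.9807, Arden 0.9665, Carrow 0.6290, Dorne 0.4776, Galen 0.4572, Farrow 0.3553, Eskel 0.1338.
Largest remainders: Brisco, Arden, Carrow, Dorne receive the extra seats.

Arden 12; Brisco 11; Carrow 8; Dorne 7; Eskel 2; Farrow 9; Galen 5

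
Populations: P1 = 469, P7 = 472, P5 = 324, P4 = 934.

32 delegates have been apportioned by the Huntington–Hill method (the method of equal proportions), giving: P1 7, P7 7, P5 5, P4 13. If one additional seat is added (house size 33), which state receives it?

P4

Priority for the next seat is population ÷ (√(s·(s+1))).
Priorities: P1 62.673, P7 63.074, P5 59.154, P4 69.233.
Highest priority: P4.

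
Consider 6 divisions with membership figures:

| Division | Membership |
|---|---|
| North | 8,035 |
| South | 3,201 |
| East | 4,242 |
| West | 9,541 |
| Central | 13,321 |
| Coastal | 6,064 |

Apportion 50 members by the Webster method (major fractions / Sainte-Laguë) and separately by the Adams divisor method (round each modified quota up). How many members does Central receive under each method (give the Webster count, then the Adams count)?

Webster: North 9, South 4, East 5, West 10, Central 15, Coastal 7.
Adams: North 9, South 4, East 5, West 11, Central 14, Coastal 7.
Central gets 15 under Webster and 14 under Adams.

15 and 14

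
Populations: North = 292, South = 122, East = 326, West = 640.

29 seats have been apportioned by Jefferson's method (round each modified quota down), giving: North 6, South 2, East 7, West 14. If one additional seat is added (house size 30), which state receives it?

Priority for the next seat is population ÷ (current seats + 1).
Priorities: North 41.714, South 40.667, East 40.750, West 42.667.
Highest priority: West.

West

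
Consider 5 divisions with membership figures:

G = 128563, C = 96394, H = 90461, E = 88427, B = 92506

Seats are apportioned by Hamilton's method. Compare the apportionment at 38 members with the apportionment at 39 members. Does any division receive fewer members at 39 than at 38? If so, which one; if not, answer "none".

At 38 seats: G 10, C 7, H 7, E 7, B 7.
At 39 seats: G 10, C 8, H 7, E 7, B 7.
No division's allocation decreased.

none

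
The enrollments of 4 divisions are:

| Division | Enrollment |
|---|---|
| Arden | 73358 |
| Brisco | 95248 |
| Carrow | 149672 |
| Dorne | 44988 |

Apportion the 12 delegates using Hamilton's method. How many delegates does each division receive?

Standard divisor: 363266 ÷ 12 ≈ 30272.167.
Standard quotas: Arden 2.4233, Brisco 3.1464, Carrow 4.9442, Dorne 1.4861.
Lower quotas: Arden 2, Brisco 3, Carrow 4, Dorne 1 (sum 10, leaving 2 seats).
Remainders in descending order: Carrow 0.9442, Dorne 0.4861, Arden 0.4233, Brisco 0.1464.
The surplus seats go to Carrow, Dorne.

Arden 2, Brisco 3, Carrow 5, Dorne 2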